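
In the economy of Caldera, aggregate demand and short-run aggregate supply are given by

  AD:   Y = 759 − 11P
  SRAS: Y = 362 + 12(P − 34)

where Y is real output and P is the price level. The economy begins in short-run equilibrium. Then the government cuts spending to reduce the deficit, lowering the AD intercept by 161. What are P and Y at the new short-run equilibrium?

P = 28, Y = 290

This is a negative demand shock: AD shifts left.
New AD: Y = 598 − 11P.
SRAS can be written Y = 12P − 46.
Set AD = SRAS: 598 − 11P = 12P − 46, so 644 = 23P and P = 28.
Y = 598 − 11·28 = 290.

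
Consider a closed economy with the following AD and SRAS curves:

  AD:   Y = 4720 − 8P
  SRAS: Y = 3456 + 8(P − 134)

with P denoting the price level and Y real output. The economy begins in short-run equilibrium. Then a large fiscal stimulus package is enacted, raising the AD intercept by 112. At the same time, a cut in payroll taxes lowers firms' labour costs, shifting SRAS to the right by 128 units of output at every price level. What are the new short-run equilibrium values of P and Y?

P = 145, Y = 3672

After both shocks: AD is Y = 4832 − 8P and SRAS is Y = 2512 + 8P.
Setting them equal: 2320 = 16P, so P = 145.
Y = 4832 − 8·145 = 3672.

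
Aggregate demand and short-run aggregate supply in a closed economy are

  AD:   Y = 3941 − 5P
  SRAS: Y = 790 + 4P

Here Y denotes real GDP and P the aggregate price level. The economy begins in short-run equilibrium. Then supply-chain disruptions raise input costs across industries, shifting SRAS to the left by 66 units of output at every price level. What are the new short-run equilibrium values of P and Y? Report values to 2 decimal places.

This is a negative supply shock: SRAS shifts left.
New SRAS: Y = 724 + 4P.
Set AD = SRAS: 3941 − 5P = 724 + 4P, so 3217 = 9P and P = 357.44.
Substituting into AD, Y = 2153.78.

P = 357.44, Y = 2153.78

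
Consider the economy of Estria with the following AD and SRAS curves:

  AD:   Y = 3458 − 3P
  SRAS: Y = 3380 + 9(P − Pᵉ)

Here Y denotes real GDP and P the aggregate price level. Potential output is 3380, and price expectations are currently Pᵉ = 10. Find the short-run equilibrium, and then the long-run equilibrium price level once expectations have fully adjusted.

Short run: with Pᵉ = 10, SRAS is Y = 3290 + 9P. Setting AD = SRAS gives 168 = 12P, so P = 14 and Y = 3458 − 3·14 = 3416.
Output 3416 is above potential 3380, so over time expected prices rise and SRAS shifts left until Y returns to 3380.
Long run: Y = 3380 on the AD curve gives 3380 = 3458 − 3P, so P = 26.

Short run: P = 14, Y = 3416. Long run: P = 26.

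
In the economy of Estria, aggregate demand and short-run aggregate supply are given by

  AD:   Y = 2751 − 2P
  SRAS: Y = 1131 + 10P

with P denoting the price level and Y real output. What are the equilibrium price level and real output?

Set AD = SRAS: 2751 − 2P = 1131 + 10P, so 1620 = 12P and P = 135.
Then Y = 2751 − 2·135 = 2481.

P = 135, Y = 2481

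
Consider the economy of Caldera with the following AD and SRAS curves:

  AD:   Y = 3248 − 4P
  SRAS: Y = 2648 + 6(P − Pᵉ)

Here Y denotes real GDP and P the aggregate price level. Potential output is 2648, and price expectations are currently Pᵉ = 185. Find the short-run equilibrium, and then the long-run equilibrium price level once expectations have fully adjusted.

Short run: with Pᵉ = 185, SRAS is Y = 1538 + 6P. Setting AD = SRAS gives 1710 = 10P, so P = 171 and Y = 3248 − 4·171 = 2564.
Output 2564 is below potential 2648, so over time expected prices fall and SRAS shifts right until Y returns to 2648.
Long run: Y = 2648 on the AD curve gives 2648 = 3248 − 4P, so P = 150.

Short run: P = 171, Y = 2564. Long run: P = 150.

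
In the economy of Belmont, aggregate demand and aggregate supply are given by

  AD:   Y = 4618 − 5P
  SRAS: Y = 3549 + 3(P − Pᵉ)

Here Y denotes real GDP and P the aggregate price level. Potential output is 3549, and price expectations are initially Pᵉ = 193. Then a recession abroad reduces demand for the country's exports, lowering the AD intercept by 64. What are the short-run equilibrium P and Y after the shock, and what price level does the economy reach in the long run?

AD shifts left: new AD is Y = 4554 − 5P. With Pᵉ = 193, SRAS is Y = 2970 + 3P.
Short run: 4554 − 5P = 2970 + 3P gives 1584 = 8P, so P = 198 and Y = 4554 − 5·198 = 3564.
Y = 3564 is above potential 3549; expectations adjust and SRAS shifts left until Y = 3549.
Long run: on the new AD curve, 3549 = 4554 − 5P gives P = 201.

Short run: P = 198, Y = 3564. Long run: P = 201.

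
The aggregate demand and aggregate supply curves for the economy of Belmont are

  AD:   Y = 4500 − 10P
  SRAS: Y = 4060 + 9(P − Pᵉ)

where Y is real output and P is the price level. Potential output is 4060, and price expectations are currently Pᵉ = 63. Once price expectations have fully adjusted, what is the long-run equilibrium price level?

Short run: with Pᵉ = 63, SRAS is Y = 3493 + 9P. Setting AD = SRAS gives 1007 = 19P, so P = 53 and Y = 4500 − 10·53 = 3970.
Output 3970 is below potential 4060, so over time expected prices fall and SRAS shifts right until Y returns to 4060.
Long run: Y = 4060 on the AD curve gives 4060 = 4500 − 10P, so P = 44.

Long-run P = 44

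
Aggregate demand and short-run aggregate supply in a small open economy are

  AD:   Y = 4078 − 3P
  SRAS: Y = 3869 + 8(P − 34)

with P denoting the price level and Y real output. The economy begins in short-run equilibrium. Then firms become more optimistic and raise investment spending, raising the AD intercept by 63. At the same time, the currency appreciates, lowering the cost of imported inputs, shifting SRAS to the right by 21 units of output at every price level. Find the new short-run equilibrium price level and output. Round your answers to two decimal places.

After both shocks: AD is Y = 4141 − 3P and SRAS is Y = 3618 + 8P.
Setting them equal: 523 = 11P, so P = 47.55.
Substituting into AD, Y = 3998.36.

P = 47.55, Y = 3998.36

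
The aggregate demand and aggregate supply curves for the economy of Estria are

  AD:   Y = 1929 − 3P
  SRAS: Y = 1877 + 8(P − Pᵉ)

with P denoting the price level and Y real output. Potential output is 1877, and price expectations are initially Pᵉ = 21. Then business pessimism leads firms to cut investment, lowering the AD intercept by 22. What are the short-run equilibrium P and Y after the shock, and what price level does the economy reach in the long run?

Short run: P = 18, Y = 1853. Long run: P = 10.

AD shifts left: new AD is Y = 1907 − 3P. With Pᵉ = 21, SRAS is Y = 1709 + 8P.
Short run: 1907 − 3P = 1709 + 8P gives 198 = 11P, so P = 18 and Y = 1907 − 3·18 = 1853.
Y = 1853 is below potential 1877; expectations adjust and SRAS shifts right until Y = 1877.
Long run: on the new AD curve, 1877 = 1907 − 3P gives P = 10.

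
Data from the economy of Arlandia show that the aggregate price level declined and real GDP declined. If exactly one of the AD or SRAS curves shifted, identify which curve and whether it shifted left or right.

P fell and Y fell. An AD shift moves P and Y in the same direction; an SRAS shift moves them in opposite directions.
Here P and Y moved in the same direction, so the AD curve shifted.
Since Y fell, AD shifted left.

AD shifted left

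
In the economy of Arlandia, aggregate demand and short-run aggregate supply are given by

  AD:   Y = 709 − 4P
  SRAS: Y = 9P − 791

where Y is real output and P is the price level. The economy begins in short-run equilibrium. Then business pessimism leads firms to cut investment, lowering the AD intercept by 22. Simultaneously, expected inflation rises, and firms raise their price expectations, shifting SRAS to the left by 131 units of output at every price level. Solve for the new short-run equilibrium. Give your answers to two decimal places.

After both shocks: AD is Y = 687 − 4P and SRAS is Y = 9P − 922.
Setting them equal: 1609 = 13P, so P = 123.77.
Substituting into AD, Y = 191.92.

P = 123.77, Y = 191.92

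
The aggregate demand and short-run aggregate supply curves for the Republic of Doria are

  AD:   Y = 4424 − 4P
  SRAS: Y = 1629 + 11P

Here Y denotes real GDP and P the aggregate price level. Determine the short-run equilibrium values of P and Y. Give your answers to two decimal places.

P = 186.33, Y = 3678.67

Set AD = SRAS: 4424 − 4P = 1629 + 11P, so 2795 = 15P and P = 186.33.
Substituting into AD, Y = 4424 − 4P = 3678.67.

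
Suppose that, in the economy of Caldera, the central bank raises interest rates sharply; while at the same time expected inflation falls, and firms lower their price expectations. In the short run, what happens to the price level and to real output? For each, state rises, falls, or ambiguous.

Price level: falls; output: ambiguous

The first event is a negative demand shock: AD shifts left, which by itself pushes P down and Y down.
The second is a favourable supply shock: SRAS shifts right, which by itself pushes P down and Y up.
Both shocks push P down, so P falls. The two shocks push Y in opposite directions, so the effect on Y is ambiguous.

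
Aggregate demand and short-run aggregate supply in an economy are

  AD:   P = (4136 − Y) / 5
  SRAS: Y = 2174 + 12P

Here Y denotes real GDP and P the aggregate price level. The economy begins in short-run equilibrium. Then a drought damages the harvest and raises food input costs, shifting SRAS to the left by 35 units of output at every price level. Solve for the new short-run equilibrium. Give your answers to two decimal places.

P = 117.47, Y = 3548.65

This is a negative supply shock: SRAS shifts left.
New SRAS: Y = 2139 + 12P.
Set AD = SRAS: 4136 − 5P = 2139 + 12P, so 1997 = 17P and P = 117.47.
Substituting into AD, Y = 3548.65.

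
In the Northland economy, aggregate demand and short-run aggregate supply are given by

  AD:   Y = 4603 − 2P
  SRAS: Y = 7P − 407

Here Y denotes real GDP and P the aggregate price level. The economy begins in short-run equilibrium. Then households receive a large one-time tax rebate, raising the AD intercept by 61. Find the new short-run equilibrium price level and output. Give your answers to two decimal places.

P = 563.44, Y = 3537.11

This is a positive demand shock: AD shifts right.
New AD: Y = 4664 − 2P.
Set AD = SRAS: 4664 − 2P = 7P − 407, so 5071 = 9P and P = 563.44.
Substituting into AD, Y = 3537.11.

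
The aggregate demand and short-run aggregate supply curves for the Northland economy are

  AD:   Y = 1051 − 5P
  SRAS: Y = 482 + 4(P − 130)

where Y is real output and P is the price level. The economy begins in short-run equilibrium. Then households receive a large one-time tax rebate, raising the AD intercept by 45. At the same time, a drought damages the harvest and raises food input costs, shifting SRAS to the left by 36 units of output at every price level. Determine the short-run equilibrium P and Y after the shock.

After both shocks: AD is Y = 1096 − 5P and SRAS is Y = 4P − 74.
Setting them equal: 1170 = 9P, so P = 130.
Y = 1096 − 5·130 = 446.

P = 130, Y = 446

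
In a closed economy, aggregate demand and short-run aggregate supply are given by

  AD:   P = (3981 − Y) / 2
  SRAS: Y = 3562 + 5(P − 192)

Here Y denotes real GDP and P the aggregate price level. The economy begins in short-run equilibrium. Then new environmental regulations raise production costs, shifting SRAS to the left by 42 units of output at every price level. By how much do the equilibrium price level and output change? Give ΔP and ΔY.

ΔP = +6, ΔY = -12

This is a negative supply shock: SRAS shifts left.
New SRAS: Y = 2560 + 5P.
Set AD = SRAS: 3981 − 2P = 2560 + 5P, so 1421 = 7P and P = 203.
Y = 3981 − 2·203 = 3575.
Initially P = 197, Y = 3587, so ΔP = +6 and ΔY = -12.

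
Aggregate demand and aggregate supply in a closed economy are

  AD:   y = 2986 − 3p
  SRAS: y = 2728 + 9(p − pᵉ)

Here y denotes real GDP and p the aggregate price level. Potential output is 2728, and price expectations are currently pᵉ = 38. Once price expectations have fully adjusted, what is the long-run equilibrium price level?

Long-run p = 86

Short run: with pᵉ = 38, SRAS is y = 2386 + 9p. Setting AD = SRAS gives 600 = 12p, so p = 50 and y = 2986 − 3·50 = 2836.
Output 2836 is above potential 2728, so over time expected prices rise and SRAS shifts left until y returns to 2728.
Long run: y = 2728 on the AD curve gives 2728 = 2986 − 3p, so p = 86.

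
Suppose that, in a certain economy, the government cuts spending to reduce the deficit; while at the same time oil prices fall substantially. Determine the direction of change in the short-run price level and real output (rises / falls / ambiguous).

Price level: falls; output: ambiguous

The first event is a negative demand shock: AD shifts left, which by itself pushes P down and Y down.
The second is a favourable supply shock: SRAS shifts right, which by itself pushes P down and Y up.
Both shocks push P down, so P falls. The two shocks push Y in opposite directions, so the effect on Y is ambiguous.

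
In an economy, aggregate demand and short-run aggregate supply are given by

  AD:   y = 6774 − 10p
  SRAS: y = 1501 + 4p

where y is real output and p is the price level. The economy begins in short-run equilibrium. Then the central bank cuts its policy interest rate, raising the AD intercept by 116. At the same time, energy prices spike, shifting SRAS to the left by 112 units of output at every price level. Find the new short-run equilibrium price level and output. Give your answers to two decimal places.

p = 392.93, y = 2960.71

After both shocks: AD is y = 6890 − 10p and SRAS is y = 1389 + 4p.
Setting them equal: 5501 = 14p, so p = 392.93.
Substituting into AD, y = 2960.71.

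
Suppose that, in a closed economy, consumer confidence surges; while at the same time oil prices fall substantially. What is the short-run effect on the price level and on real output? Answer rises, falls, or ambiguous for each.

Price level: ambiguous; output: rises

The first event is a positive demand shock: AD shifts right, which by itself pushes P up and Y up.
The second is a favourable supply shock: SRAS shifts right, which by itself pushes P down and Y up.
The two shocks push P in opposite directions, so the effect on P is ambiguous. Both shocks push Y up, so Y rises.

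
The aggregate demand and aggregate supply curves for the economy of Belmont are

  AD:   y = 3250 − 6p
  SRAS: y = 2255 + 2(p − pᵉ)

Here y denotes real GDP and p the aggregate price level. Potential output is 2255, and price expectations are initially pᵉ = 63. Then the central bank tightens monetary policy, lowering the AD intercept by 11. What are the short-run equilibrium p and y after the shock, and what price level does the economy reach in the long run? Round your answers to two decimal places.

Short run: p = 138.75, y = 2406.50. Long run: p = 164.00.

AD shifts left: new AD is y = 3239 − 6p. With pᵉ = 63, SRAS is y = 2129 + 2p.
Short run: 3239 − 6p = 2129 + 2p gives 1110 = 8p, so p = 138.75 and y = 3239 − 6p = 2406.50.
y = 2406.50 is above potential 2255; expectations adjust and SRAS shifts left until y = 2255.
Long run: on the new AD curve, 2255 = 3239 − 6p gives p = 164.00.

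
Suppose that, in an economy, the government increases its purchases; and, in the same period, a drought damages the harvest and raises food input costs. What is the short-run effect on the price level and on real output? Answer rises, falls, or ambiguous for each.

Price level: rises; output: ambiguous

The first event is a positive demand shock: AD shifts right, which by itself pushes P up and Y up.
The second is an adverse supply shock: SRAS shifts left, which by itself pushes P up and Y down.
Both shocks push P up, so P rises. The two shocks push Y in opposite directions, so the effect on Y is ambiguous.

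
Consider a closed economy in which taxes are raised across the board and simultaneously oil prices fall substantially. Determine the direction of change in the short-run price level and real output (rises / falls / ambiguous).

The first event is a negative demand shock: AD shifts left, which by itself pushes P down and Y down.
The second is a favourable supply shock: SRAS shifts right, which by itself pushes P down and Y up.
Both shocks push P down, so P falls. The two shocks push Y in opposite directions, so the effect on Y is ambiguous.

Price level: falls; output: ambiguous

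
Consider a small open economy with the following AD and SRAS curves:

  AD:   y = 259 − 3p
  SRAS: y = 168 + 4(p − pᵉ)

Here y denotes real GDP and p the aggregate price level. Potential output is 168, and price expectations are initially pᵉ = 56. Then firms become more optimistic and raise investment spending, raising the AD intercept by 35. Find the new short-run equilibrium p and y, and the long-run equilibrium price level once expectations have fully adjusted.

AD shifts right: new AD is y = 294 − 3p. With pᵉ = 56, SRAS is y = 4p − 56.
Short run: 294 − 3p = 4p − 56 gives 350 = 7p, so p = 50 and y = 294 − 3·50 = 144.
y = 144 is below potential 168; expectations adjust and SRAS shifts right until y = 168.
Long run: on the new AD curve, 168 = 294 − 3p gives p = 42.

Short run: p = 50, y = 144. Long run: p = 42.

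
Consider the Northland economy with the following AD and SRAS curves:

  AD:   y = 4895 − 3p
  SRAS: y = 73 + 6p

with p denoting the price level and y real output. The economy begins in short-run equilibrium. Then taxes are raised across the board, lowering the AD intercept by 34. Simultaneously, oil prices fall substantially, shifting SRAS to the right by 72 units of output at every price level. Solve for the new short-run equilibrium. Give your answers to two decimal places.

After both shocks: AD is y = 4861 − 3p and SRAS is y = 145 + 6p.
Setting them equal: 4716 = 9p, so p = 524.00.
Substituting into AD, y = 3289.00.

p = 524.00, y = 3289.00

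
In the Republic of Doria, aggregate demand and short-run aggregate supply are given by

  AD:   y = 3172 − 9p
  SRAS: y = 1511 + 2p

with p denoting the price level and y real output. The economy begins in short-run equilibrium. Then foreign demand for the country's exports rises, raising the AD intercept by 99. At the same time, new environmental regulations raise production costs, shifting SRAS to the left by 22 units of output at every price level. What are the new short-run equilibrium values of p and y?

p = 162, y = 1813

After both shocks: AD is y = 3271 − 9p and SRAS is y = 1489 + 2p.
Setting them equal: 1782 = 11p, so p = 162.
y = 3271 − 9·162 = 1813.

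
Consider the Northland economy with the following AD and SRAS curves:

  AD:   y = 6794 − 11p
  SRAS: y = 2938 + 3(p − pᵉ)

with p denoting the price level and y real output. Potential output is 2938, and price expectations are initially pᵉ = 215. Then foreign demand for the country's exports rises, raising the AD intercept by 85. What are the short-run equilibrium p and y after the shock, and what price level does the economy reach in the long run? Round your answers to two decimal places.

Short run: p = 327.57, y = 3275.71. Long run: p = 358.27.

AD shifts right: new AD is y = 6879 − 11p. With pᵉ = 215, SRAS is y = 2293 + 3p.
Short run: 6879 − 11p = 2293 + 3p gives 4586 = 14p, so p = 327.57 and y = 6879 − 11p = 3275.71.
y = 3275.71 is above potential 2938; expectations adjust and SRAS shifts left until y = 2938.
Long run: on the new AD curve, 2938 = 6879 − 11p gives p = 358.27.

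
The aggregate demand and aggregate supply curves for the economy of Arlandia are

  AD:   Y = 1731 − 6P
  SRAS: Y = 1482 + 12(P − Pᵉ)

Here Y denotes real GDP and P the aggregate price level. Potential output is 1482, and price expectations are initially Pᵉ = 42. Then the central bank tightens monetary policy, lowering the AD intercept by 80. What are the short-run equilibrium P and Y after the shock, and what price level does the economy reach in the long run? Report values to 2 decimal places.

Short run: P = 37.39, Y = 1426.67. Long run: P = 28.17.

AD shifts left: new AD is Y = 1651 − 6P. With Pᵉ = 42, SRAS is Y = 978 + 12P.
Short run: 1651 − 6P = 978 + 12P gives 673 = 18P, so P = 37.39 and Y = 1651 − 6P = 1426.67.
Y = 1426.67 is below potential 1482; expectations adjust and SRAS shifts right until Y = 1482.
Long run: on the new AD curve, 1482 = 1651 − 6P gives P = 28.17.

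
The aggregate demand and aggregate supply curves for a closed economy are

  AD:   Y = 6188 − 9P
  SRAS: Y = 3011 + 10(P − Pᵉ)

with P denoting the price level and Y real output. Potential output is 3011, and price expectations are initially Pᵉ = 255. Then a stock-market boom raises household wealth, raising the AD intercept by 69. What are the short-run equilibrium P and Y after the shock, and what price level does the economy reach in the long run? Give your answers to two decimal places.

Short run: P = 305.05, Y = 3511.53. Long run: P = 360.67.

AD shifts right: new AD is Y = 6257 − 9P. With Pᵉ = 255, SRAS is Y = 461 + 10P.
Short run: 6257 − 9P = 461 + 10P gives 5796 = 19P, so P = 305.05 and Y = 6257 − 9P = 3511.53.
Y = 3511.53 is above potential 3011; expectations adjust and SRAS shifts left until Y = 3011.
Long run: on the new AD curve, 3011 = 6257 − 9P gives P = 360.67.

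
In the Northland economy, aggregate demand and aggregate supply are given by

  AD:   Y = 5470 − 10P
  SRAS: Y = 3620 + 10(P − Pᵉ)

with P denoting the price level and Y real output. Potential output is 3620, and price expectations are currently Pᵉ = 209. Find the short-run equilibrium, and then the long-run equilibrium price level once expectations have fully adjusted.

Short run: P = 197, Y = 3500. Long run: P = 185.

Short run: with Pᵉ = 209, SRAS is Y = 1530 + 10P. Setting AD = SRAS gives 3940 = 20P, so P = 197 and Y = 5470 − 10·197 = 3500.
Output 3500 is below potential 3620, so over time expected prices fall and SRAS shifts right until Y returns to 3620.
Long run: Y = 3620 on the AD curve gives 3620 = 5470 − 10P, so P = 185.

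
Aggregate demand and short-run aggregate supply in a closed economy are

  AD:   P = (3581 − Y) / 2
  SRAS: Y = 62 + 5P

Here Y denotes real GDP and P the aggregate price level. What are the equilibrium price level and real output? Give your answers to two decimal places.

Rearrange AD to Y = 3581 − 2P.
Set AD = SRAS: 3581 − 2P = 62 + 5P, so 3519 = 7P and P = 502.71.
Substituting into AD, Y = 3581 − 2P = 2575.57.

P = 502.71, Y = 2575.57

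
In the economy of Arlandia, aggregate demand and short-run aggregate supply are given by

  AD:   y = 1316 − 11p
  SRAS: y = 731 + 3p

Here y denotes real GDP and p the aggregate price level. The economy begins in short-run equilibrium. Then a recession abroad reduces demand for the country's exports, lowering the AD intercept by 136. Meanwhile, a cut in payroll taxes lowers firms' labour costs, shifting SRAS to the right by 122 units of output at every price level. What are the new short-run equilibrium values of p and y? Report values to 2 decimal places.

After both shocks: AD is y = 1180 − 11p and SRAS is y = 853 + 3p.
Setting them equal: 327 = 14p, so p = 23.36.
Substituting into AD, y = 923.07.

p = 23.36, y = 923.07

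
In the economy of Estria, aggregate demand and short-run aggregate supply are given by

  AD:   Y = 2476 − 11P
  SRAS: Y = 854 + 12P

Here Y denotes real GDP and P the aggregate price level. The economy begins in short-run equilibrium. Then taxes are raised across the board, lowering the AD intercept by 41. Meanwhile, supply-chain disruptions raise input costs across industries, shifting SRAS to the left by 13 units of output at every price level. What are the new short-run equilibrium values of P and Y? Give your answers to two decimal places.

P = 69.30, Y = 1672.65

After both shocks: AD is Y = 2435 − 11P and SRAS is Y = 841 + 12P.
Setting them equal: 1594 = 23P, so P = 69.30.
Substituting into AD, Y = 1672.65.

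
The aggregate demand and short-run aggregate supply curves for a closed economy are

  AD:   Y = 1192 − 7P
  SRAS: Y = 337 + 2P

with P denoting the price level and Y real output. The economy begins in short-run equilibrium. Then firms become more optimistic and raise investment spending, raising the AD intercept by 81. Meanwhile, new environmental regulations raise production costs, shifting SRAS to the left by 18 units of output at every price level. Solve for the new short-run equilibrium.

P = 106, Y = 531

After both shocks: AD is Y = 1273 − 7P and SRAS is Y = 319 + 2P.
Setting them equal: 954 = 9P, so P = 106.
Y = 1273 − 7·106 = 531.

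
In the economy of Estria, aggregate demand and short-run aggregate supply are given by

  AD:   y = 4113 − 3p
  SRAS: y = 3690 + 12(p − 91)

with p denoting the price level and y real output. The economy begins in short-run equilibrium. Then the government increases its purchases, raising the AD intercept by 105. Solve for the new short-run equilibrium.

p = 108, y = 3894

This is a positive demand shock: AD shifts right.
New AD: y = 4218 − 3p.
SRAS can be written y = 2598 + 12p.
Set AD = SRAS: 4218 − 3p = 2598 + 12p, so 1620 = 15p and p = 108.
y = 4218 − 3·108 = 3894.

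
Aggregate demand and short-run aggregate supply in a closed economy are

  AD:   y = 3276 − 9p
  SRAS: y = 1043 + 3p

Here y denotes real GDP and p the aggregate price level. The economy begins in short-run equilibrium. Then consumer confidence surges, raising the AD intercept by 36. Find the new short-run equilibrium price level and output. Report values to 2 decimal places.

This is a positive demand shock: AD shifts right.
New AD: y = 3312 − 9p.
Set AD = SRAS: 3312 − 9p = 1043 + 3p, so 2269 = 12p and p = 189.08.
Substituting into AD, y = 1610.25.

p = 189.08, y = 1610.25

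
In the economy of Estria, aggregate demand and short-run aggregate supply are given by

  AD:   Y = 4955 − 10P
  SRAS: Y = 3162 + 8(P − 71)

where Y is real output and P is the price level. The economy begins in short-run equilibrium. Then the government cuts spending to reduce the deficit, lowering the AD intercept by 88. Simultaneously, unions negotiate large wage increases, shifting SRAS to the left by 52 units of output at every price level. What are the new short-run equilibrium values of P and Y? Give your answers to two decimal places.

After both shocks: AD is Y = 4867 − 10P and SRAS is Y = 2542 + 8P.
Setting them equal: 2325 = 18P, so P = 129.17.
Substituting into AD, Y = 3575.33.

P = 129.17, Y = 3575.33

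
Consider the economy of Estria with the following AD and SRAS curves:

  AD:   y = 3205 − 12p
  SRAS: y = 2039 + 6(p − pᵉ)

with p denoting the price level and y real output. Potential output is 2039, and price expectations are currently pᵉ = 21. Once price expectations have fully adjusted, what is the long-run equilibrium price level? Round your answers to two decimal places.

Long-run p = 97.17

Short run: with pᵉ = 21, SRAS is y = 1913 + 6p. Setting AD = SRAS gives 1292 = 18p, so p = 71.78 and y = 3205 − 12p = 2343.67.
Output 2343.67 is above potential 2039, so over time expected prices rise and SRAS shifts left until y returns to 2039.
Long run: y = 2039 on the AD curve gives 2039 = 3205 − 12p, so p = 97.17.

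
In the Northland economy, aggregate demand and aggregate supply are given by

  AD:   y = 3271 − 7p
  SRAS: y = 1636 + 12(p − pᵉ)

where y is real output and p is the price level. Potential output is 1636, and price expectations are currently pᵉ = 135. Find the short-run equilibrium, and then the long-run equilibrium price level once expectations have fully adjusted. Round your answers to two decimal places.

Short run: with pᵉ = 135, SRAS is y = 16 + 12p. Setting AD = SRAS gives 3255 = 19p, so p = 171.32 and y = 3271 − 7p = 2071.79.
Output 2071.79 is above potential 1636, so over time expected prices rise and SRAS shifts left until y returns to 1636.
Long run: y = 1636 on the AD curve gives 1636 = 3271 − 7p, so p = 233.57.

Short run: p = 171.32, y = 2071.79. Long run: p = 233.57.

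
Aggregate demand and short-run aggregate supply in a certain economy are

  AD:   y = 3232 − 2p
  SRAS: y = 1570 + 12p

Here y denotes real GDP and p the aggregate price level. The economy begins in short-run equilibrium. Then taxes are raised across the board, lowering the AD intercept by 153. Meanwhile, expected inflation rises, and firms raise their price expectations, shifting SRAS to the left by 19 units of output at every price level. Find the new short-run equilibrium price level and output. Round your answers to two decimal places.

p = 109.14, y = 2860.71

After both shocks: AD is y = 3079 − 2p and SRAS is y = 1551 + 12p.
Setting them equal: 1528 = 14p, so p = 109.14.
Substituting into AD, y = 2860.71.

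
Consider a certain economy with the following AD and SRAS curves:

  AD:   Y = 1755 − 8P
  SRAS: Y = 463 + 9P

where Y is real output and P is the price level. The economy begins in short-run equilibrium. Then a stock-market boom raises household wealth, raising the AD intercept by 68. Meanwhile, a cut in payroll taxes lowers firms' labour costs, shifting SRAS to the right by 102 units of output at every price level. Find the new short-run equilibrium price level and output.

P = 74, Y = 1231

After both shocks: AD is Y = 1823 − 8P and SRAS is Y = 565 + 9P.
Setting them equal: 1258 = 17P, so P = 74.
Y = 1823 − 8·74 = 1231.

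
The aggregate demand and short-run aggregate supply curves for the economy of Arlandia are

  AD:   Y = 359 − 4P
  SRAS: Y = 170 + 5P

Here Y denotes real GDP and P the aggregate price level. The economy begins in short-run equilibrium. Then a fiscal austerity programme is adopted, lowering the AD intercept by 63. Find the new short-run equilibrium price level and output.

P = 14, Y = 240

This is a negative demand shock: AD shifts left.
New AD: Y = 296 − 4P.
Set AD = SRAS: 296 − 4P = 170 + 5P, so 126 = 9P and P = 14.
Y = 296 − 4·14 = 240.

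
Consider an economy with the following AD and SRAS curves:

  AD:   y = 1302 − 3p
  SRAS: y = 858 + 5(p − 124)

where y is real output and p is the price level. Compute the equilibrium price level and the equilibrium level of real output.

p = 133, y = 903

Write SRAS as y = 858 + 5p − 620 = 238 + 5p.
Set AD = SRAS: 1302 − 3p = 238 + 5p, so 1064 = 8p and p = 133.
Then y = 1302 − 3·133 = 903.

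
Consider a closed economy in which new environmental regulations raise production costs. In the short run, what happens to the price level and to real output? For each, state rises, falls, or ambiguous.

Price level: rises; output: falls

This is an adverse supply shock: SRAS shifts left.
Moving along the downward-sloping AD curve, P rises and Y falls.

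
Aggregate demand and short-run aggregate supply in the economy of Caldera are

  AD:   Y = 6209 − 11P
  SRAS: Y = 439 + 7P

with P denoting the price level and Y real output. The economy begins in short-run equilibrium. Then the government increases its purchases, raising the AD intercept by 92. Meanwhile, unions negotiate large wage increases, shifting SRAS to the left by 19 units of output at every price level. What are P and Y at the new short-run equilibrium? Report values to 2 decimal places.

P = 326.72, Y = 2707.06

After both shocks: AD is Y = 6301 − 11P and SRAS is Y = 420 + 7P.
Setting them equal: 5881 = 18P, so P = 326.72.
Substituting into AD, Y = 2707.06.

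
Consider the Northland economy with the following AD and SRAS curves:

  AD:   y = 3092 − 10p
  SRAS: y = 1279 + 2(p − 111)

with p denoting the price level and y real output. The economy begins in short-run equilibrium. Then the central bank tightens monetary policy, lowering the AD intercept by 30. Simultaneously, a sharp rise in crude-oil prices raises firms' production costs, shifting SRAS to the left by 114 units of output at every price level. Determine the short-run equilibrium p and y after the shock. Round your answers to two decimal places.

After both shocks: AD is y = 3062 − 10p and SRAS is y = 943 + 2p.
Setting them equal: 2119 = 12p, so p = 176.58.
Substituting into AD, y = 1296.17.

p = 176.58, y = 1296.17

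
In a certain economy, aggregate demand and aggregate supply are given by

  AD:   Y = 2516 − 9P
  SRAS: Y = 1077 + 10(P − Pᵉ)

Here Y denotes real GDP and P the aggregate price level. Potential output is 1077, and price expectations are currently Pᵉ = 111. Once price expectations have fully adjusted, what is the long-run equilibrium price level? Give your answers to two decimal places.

Short run: with Pᵉ = 111, SRAS is Y = 10P − 33. Setting AD = SRAS gives 2549 = 19P, so P = 134.16 and Y = 2516 − 9P = 1308.58.
Output 1308.58 is above potential 1077, so over time expected prices rise and SRAS shifts left until Y returns to 1077.
Long run: Y = 1077 on the AD curve gives 1077 = 2516 − 9P, so P = 159.89.

Long-run P = 159.89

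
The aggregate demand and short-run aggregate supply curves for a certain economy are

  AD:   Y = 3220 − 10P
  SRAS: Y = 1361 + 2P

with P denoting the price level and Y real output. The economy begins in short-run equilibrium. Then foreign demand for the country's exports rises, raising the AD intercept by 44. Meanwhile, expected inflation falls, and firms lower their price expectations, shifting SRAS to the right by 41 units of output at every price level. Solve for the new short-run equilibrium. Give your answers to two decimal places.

After both shocks: AD is Y = 3264 − 10P and SRAS is Y = 1402 + 2P.
Setting them equal: 1862 = 12P, so P = 155.17.
Substituting into AD, Y = 1712.33.

P = 155.17, Y = 1712.33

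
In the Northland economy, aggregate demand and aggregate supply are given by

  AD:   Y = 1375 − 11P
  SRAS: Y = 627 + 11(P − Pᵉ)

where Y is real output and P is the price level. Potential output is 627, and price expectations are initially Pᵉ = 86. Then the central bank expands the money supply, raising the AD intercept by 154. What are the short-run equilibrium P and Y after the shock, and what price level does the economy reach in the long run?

Short run: P = 84, Y = 605. Long run: P = 82.

AD shifts right: new AD is Y = 1529 − 11P. With Pᵉ = 86, SRAS is Y = 11P − 319.
Short run: 1529 − 11P = 11P − 319 gives 1848 = 22P, so P = 84 and Y = 1529 − 11·84 = 605.
Y = 605 is below potential 627; expectations adjust and SRAS shifts right until Y = 627.
Long run: on the new AD curve, 627 = 1529 − 11P gives P = 82.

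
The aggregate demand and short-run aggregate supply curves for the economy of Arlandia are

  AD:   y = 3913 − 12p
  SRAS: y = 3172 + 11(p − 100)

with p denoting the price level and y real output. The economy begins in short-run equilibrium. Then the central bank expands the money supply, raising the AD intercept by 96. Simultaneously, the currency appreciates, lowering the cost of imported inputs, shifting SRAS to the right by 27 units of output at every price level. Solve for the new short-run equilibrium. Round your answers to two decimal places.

After both shocks: AD is y = 4009 − 12p and SRAS is y = 2099 + 11p.
Setting them equal: 1910 = 23p, so p = 83.04.
Substituting into AD, y = 3012.48.

p = 83.04, y = 3012.48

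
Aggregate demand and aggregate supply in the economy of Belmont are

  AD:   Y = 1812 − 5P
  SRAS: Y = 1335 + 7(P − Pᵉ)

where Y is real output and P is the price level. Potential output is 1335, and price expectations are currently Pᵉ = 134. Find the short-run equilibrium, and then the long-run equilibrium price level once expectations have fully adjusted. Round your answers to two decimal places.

Short run: P = 117.92, Y = 1222.42. Long run: P = 95.40.

Short run: with Pᵉ = 134, SRAS is Y = 397 + 7P. Setting AD = SRAS gives 1415 = 12P, so P = 117.92 and Y = 1812 − 5P = 1222.42.
Output 1222.42 is below potential 1335, so over time expected prices fall and SRAS shifts right until Y returns to 1335.
Long run: Y = 1335 on the AD curve gives 1335 = 1812 − 5P, so P = 95.40.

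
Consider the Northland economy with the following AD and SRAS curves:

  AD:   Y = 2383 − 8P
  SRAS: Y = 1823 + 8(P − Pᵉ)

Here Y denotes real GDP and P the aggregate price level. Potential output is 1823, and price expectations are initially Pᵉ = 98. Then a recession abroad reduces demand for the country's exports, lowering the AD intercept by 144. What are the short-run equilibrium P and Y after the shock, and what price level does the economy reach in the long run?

AD shifts left: new AD is Y = 2239 − 8P. With Pᵉ = 98, SRAS is Y = 1039 + 8P.
Short run: 2239 − 8P = 1039 + 8P gives 1200 = 16P, so P = 75 and Y = 2239 − 8·75 = 1639.
Y = 1639 is below potential 1823; expectations adjust and SRAS shifts right until Y = 1823.
Long run: on the new AD curve, 1823 = 2239 − 8P gives P = 52.

Short run: P = 75, Y = 1639. Long run: P = 52.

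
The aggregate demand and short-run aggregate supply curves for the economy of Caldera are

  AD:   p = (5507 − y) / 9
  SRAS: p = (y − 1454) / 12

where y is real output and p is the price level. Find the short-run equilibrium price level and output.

Rearrange AD to y = 5507 − 9p.
Rearrange SRAS to y = 1454 + 12p.
Set AD = SRAS: 5507 − 9p = 1454 + 12p, so 4053 = 21p and p = 193.
Then y = 5507 − 9·193 = 3770.

p = 193, y = 3770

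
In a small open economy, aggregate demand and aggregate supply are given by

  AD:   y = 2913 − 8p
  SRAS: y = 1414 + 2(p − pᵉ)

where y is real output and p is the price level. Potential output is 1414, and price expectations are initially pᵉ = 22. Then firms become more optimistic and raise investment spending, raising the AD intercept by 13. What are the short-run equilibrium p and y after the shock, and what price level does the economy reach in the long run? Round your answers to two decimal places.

Short run: p = 155.60, y = 1681.20. Long run: p = 189.00.

AD shifts right: new AD is y = 2926 − 8p. With pᵉ = 22, SRAS is y = 1370 + 2p.
Short run: 2926 − 8p = 1370 + 2p gives 1556 = 10p, so p = 155.60 and y = 2926 − 8p = 1681.20.
y = 1681.20 is above potential 1414; expectations adjust and SRAS shifts left until y = 1414.
Long run: on the new AD curve, 1414 = 2926 − 8p gives p = 189.00.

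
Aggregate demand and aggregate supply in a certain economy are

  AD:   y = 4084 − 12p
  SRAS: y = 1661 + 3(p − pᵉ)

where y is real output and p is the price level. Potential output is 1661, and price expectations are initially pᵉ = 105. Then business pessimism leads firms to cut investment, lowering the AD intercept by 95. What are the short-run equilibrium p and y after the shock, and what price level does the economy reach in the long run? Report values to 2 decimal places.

AD shifts left: new AD is y = 3989 − 12p. With pᵉ = 105, SRAS is y = 1346 + 3p.
Short run: 3989 − 12p = 1346 + 3p gives 2643 = 15p, so p = 176.20 and y = 3989 − 12p = 1874.60.
y = 1874.60 is above potential 1661; expectations adjust and SRAS shifts left until y = 1661.
Long run: on the new AD curve, 1661 = 3989 − 12p gives p = 194.00.

Short run: p = 176.20, y = 1874.60. Long run: p = 194.00.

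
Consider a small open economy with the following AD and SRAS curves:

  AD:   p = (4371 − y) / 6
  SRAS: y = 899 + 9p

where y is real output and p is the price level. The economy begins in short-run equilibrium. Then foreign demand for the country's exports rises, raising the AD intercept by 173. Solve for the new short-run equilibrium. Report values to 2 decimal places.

This is a positive demand shock: AD shifts right.
New AD: y = 4544 − 6p.
Set AD = SRAS: 4544 − 6p = 899 + 9p, so 3645 = 15p and p = 243.00.
Substituting into AD, y = 3086.00.

p = 243.00, y = 3086.00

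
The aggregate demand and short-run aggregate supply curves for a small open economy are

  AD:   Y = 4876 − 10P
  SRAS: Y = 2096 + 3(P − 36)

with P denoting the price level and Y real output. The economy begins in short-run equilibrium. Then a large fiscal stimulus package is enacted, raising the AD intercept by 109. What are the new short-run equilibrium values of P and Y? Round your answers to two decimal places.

P = 230.54, Y = 2679.62

This is a positive demand shock: AD shifts right.
New AD: Y = 4985 − 10P.
SRAS can be written Y = 1988 + 3P.
Set AD = SRAS: 4985 − 10P = 1988 + 3P, so 2997 = 13P and P = 230.54.
Substituting into AD, Y = 2679.62.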